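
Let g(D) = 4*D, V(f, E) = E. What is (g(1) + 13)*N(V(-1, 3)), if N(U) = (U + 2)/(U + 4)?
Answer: 85/7 ≈ 12.143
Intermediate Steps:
N(U) = (2 + U)/(4 + U)
(g(1) + 13)*N(V(-1, 3)) = (4*1 + 13)*((2 + 3)/(4 + 3)) = (4 + 13)*(5/7) = 17*((1/7)*5) = 17*(5/7) = 85/7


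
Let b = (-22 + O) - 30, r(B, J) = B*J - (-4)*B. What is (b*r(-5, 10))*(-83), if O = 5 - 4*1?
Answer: -296310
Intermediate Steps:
O = 1 (O = 5 - 4 = 1)
r(B, J) = 4*B + B*J (r(B, J) = B*J + 4*B = 4*B + B*J)
b = -51 (b = (-22 + 1) - 30 = -21 - 30 = -51)
(b*r(-5, 10))*(-83) = -(-255)*(4 + 10)*(-83) = -(-255)*14*(-83) = -51*(-70)*(-83) = 3570*(-83) = -296310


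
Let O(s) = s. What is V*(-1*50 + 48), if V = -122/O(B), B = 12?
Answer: 61/3 ≈ 20.333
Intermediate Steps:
V = -61/6 (V = -122/12 = -122*1/12 = -61/6 ≈ -10.167)
V*(-1*50 + 48) = -61*(-1*50 + 48)/6 = -61*(-50 + 48)/6 = -61/6*(-2) = 61/3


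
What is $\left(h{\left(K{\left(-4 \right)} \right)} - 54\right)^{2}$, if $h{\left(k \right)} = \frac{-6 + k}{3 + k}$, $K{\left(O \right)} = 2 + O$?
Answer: $3844$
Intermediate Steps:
$h{\left(k \right)} = \frac{-6 + k}{3 + k}$
$\left(h{\left(K{\left(-4 \right)} \right)} - 54\right)^{2} = \left(\frac{-6 + \left(2 - 4\right)}{3 + \left(2 - 4\right)} - 54\right)^{2} = \left(\frac{-6 - 2}{3 - 2} - 54\right)^{2} = \left(1^{-1} \left(-8\right) - 54\right)^{2} = \left(1 \left(-8\right) - 54\right)^{2} = \left(-8 - 54\right)^{2} = \left(-62\right)^{2} = 3844$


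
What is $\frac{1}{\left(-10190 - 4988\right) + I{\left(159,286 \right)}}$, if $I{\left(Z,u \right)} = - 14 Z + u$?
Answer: $- \frac{1}{17118} \approx -5.8418 \cdot 10^{-5}$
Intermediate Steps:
$I{\left(Z,u \right)} = u - 14 Z$
$\frac{1}{\left(-10190 - 4988\right) + I{\left(159,286 \right)}} = \frac{1}{\left(-10190 - 4988\right) + \left(286 - 2226\right)} = \frac{1}{-15178 - 1940} = \frac{1}{-17118} = - \frac{1}{17118}$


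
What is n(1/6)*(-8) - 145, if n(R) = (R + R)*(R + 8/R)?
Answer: -2461/9 ≈ -273.44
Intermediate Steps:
n(R) = 2*R*(R + 8/R) (n(R) = (2*R)*(R + 8/R) = 2*R*(R + 8/R))
n(1/6)*(-8) - 145 = (16 + 2*(1/6)²)*(-8) - 145 = (16 + 2*(⅙)²)*(-8) - 145 = (16 + 2*(1/36))*(-8) - 145 = (16 + 1/18)*(-8) - 145 = (289/18)*(-8) - 145 = -1156/9 - 145 = -2461/9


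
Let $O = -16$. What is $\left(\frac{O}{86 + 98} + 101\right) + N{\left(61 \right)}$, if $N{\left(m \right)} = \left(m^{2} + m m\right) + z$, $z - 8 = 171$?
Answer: $\frac{177604}{23} \approx 7721.9$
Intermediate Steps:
$z = 179$ ($z = 8 + 171 = 179$)
$N{\left(m \right)} = 179 + 2 m^{2}$ ($N{\left(m \right)} = \left(m^{2} + m m\right) + 179 = \left(m^{2} + m^{2}\right) + 179 = 2 m^{2} + 179 = 179 + 2 m^{2}$)
$\left(\frac{O}{86 + 98} + 101\right) + N{\left(61 \right)} = \left(\frac{1}{86 + 98} \left(-16\right) + 101\right) + \left(179 + 2 \cdot 61^{2}\right) = \left(\frac{1}{184} \left(-16\right) + 101\right) + \left(179 + 2 \cdot 3721\right) = \left(\frac{1}{184} \left(-16\right) + 101\right) + \left(179 + 7442\right) = \left(- \frac{2}{23} + 101\right) + 7621 = \frac{2321}{23} + 7621 = \frac{177604}{23}$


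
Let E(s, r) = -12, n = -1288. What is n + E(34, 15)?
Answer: -1300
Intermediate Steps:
n + E(34, 15) = -1288 - 12 = -1300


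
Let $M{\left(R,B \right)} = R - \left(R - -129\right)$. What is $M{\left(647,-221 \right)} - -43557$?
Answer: $43428$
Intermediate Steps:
$M{\left(R,B \right)} = -129$ ($M{\left(R,B \right)} = R - \left(R + 129\right) = R - \left(129 + R\right) = -129$)
$M{\left(647,-221 \right)} - -43557 = -129 - -43557 = -129 + 43557 = 43428$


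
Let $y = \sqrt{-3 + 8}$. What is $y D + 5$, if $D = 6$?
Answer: $5 + 6 \sqrt{5} \approx 18.416$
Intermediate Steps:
$y = \sqrt{5} \approx 2.2361$
$y D + 5 = \sqrt{5} \cdot 6 + 5 = 6 \sqrt{5} + 5 = 5 + 6 \sqrt{5}$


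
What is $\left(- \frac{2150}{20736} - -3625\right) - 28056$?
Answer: $- \frac{253301683}{10368} \approx -24431.0$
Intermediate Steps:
$\left(- \frac{2150}{20736} - -3625\right) - 28056 = \left(\left(-2150\right) \frac{1}{20736} + 3625\right) - 28056 = \left(- \frac{1075}{10368} + 3625\right) - 28056 = \frac{37582925}{10368} - 28056 = - \frac{253301683}{10368}$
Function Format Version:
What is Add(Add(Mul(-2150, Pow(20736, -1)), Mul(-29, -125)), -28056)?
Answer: Rational(-253301683, 10368) ≈ -24431.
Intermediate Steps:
Add(Add(Mul(-2150, Pow(20736, -1)), Mul(-29, -125)), -28056) = Add(Add(Mul(-2150, Rational(1, 20736)), 3625), -28056) = Add(Add(Rational(-1075, 10368), 3625), -28056) = Add(Rational(37582925, 10368), -28056) = Rational(-253301683, 10368)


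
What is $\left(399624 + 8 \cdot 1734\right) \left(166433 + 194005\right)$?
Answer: $149039671248$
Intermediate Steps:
$\left(399624 + 8 \cdot 1734\right) \left(166433 + 194005\right) = \left(399624 + 13872\right) 360438 = 413496 \cdot 360438 = 149039671248$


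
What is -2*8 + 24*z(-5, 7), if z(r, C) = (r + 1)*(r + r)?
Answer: 944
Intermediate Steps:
z(r, C) = 2*r*(1 + r) (z(r, C) = (1 + r)*(2*r) = 2*r*(1 + r))
-2*8 + 24*z(-5, 7) = -2*8 + 24*(2*(-5)*(1 - 5)) = -16 + 24*(2*(-5)*(-4)) = -16 + 24*40 = -16 + 960 = 944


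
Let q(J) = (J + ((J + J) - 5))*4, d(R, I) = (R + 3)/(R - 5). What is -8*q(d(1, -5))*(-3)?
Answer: -768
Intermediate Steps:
d(R, I) = (3 + R)/(-5 + R)
q(J) = -20 + 12*J (q(J) = (J + (2*J - 5))*4 = (J + (-5 + 2*J))*4 = (-5 + 3*J)*4 = -20 + 12*J)
-8*q(d(1, -5))*(-3) = -8*(-20 + 12*((3 + 1)/(-5 + 1)))*(-3) = -8*(-20 + 12*(4/(-4)))*(-3) = -8*(-20 + 12*(-¼*4))*(-3) = -8*(-20 + 12*(-1))*(-3) = -8*(-20 - 12)*(-3) = -8*(-32)*(-3) = 256*(-3) = -768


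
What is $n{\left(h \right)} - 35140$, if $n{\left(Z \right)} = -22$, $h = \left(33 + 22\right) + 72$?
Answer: $-35162$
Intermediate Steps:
$h = 127$ ($h = 55 + 72 = 127$)
$n{\left(h \right)} - 35140 = -22 - 35140 = -35162$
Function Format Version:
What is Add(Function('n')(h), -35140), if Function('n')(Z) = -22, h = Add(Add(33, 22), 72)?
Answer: -35162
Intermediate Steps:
h = 127 (h = Add(55, 72) = 127)
Add(Function('n')(h), -35140) = Add(-22, -35140) = -35162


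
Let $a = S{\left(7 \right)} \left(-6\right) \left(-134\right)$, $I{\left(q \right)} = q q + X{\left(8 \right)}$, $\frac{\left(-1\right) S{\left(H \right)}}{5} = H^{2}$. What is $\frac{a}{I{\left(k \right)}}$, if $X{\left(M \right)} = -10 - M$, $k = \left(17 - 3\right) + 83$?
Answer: $- \frac{196980}{9391} \approx -20.975$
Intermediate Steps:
$S{\left(H \right)} = - 5 H^{2}$
$k = 97$ ($k = 14 + 83 = 97$)
$I{\left(q \right)} = -18 + q^{2}$ ($I{\left(q \right)} = q q - 18 = q^{2} - 18 = -18 + q^{2}$)
$a = -196980$ ($a = - 5 \cdot 7^{2} \left(-6\right) \left(-134\right) = \left(-5\right) 49 \left(-6\right) \left(-134\right) = \left(-245\right) \left(-6\right) \left(-134\right) = 1470 \left(-134\right) = -196980$)
$\frac{a}{I{\left(k \right)}} = - \frac{196980}{-18 + 97^{2}} = - \frac{196980}{-18 + 9409} = - \frac{196980}{9391}$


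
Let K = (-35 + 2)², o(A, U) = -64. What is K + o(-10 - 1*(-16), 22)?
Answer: 1025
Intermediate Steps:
K = 1089 (K = (-33)² = 1089)
K + o(-10 - 1*(-16), 22) = 1089 - 64 = 1025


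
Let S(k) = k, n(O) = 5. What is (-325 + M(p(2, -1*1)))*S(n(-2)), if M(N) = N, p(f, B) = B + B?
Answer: -1635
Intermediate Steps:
p(f, B) = 2*B
(-325 + M(p(2, -1*1)))*S(n(-2)) = (-325 + 2*(-1*1))*5 = (-325 + 2*(-1))*5 = (-325 - 2)*5 = -327*5 = -1635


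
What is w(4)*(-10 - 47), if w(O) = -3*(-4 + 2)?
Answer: -342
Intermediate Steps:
w(O) = 6 (w(O) = -3*(-2) = 6)
w(4)*(-10 - 47) = 6*(-10 - 47) = 6*(-57) = -342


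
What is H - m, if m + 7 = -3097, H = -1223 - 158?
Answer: 1723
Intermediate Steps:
H = -1381
m = -3104 (m = -7 - 3097 = -3104)
H - m = -1381 - 1*(-3104) = -1381 + 3104 = 1723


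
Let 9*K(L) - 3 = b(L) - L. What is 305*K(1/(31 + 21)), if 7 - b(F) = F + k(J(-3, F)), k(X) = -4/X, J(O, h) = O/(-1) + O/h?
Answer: 12054515/35802 ≈ 336.70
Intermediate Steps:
J(O, h) = -O + O/h (J(O, h) = O*(-1) + O/h = -O + O/h)
b(F) = 7 - F + 4/(3 - 3/F) (b(F) = 7 - (F - 4/(-1*(-3) - 3/F)) = 7 - (F - 4/(3 - 3/F)) = 7 + (-F + 4/(3 - 3/F)) = 7 - F + 4/(3 - 3/F))
K(L) = ⅓ - L/9 + (-7 - L² + 28*L/3)/(9*(-1 + L)) (K(L) = ⅓ + ((-7 - L² + 28*L/3)/(-1 + L) - L)/9 = ⅓ + (-L + (-7 - L² + 28*L/3)/(-1 + L))/9 = ⅓ + (-L/9 + (-7 - L² + 28*L/3)/(9*(-1 + L))) = ⅓ - L/9 + (-7 - L² + 28*L/3)/(9*(-1 + L)))
305*K(1/(31 + 21)) = 305*(2*(-15 - 3/(31 + 21)² + 20/(31 + 21))/(27*(-1 + 1/(31 + 21)))) = 305*(2*(-15 - 3*(1/52)² + 20/52)/(27*(-1 + 1/52))) = 305*(2*(-15 - 3*(1/52)² + 20*(1/52))/(27*(-1 + 1/52))) = 305*(2*(-15 - 3*1/2704 + 5/13)/(27*(-51/52))) = 305*((2/27)*(-52/51)*(-15 - 3/2704 + 5/13)) = 305*((2/27)*(-52/51)*(-39523/2704)) = 305*(39523/35802) = 12054515/35802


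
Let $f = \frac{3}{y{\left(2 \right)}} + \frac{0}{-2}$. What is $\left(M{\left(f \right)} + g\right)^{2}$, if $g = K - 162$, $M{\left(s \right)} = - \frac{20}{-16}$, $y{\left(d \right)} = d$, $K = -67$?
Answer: $\frac{829921}{16} \approx 51870.0$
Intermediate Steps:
$f = \frac{3}{2}$ ($f = \frac{3}{2} + \frac{0}{-2} = 3 \cdot \frac{1}{2} + 0 \left(- \frac{1}{2}\right) = \frac{3}{2} + 0 = \frac{3}{2} \approx 1.5$)
$M{\left(s \right)} = \frac{5}{4}$ ($M{\left(s \right)} = \left(-20\right) \left(- \frac{1}{16}\right) = \frac{5}{4}$)
$g = -229$ ($g = -67 - 162 = -229$)
$\left(M{\left(f \right)} + g\right)^{2} = \left(\frac{5}{4} - 229\right)^{2} = \left(- \frac{911}{4}\right)^{2} = \frac{829921}{16}$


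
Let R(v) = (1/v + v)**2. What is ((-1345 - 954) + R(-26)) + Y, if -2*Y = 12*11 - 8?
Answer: -1137707/676 ≈ -1683.0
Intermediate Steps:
Y = -62 (Y = -(12*11 - 8)/2 = -(132 - 8)/2 = -1/2*124 = -62)
R(v) = (v + 1/v)**2
((-1345 - 954) + R(-26)) + Y = ((-1345 - 954) + (1 + (-26)**2)**2/(-26)**2) - 62 = (-2299 + (1 + 676)**2/676) - 62 = (-2299 + (1/676)*677**2) - 62 = (-2299 + (1/676)*458329) - 62 = (-2299 + 458329/676) - 62 = -1095795/676 - 62 = -1137707/676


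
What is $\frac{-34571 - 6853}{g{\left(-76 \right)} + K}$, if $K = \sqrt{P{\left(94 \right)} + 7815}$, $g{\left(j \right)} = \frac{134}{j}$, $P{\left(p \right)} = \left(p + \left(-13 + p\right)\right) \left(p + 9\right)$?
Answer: $- \frac{35155168}{12436157} - \frac{79755008 \sqrt{1615}}{12436157} \approx -260.55$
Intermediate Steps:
$P{\left(p \right)} = \left(-13 + 2 p\right) \left(9 + p\right)$
$K = 4 \sqrt{1615}$ ($K = \sqrt{\left(-117 + 2 \cdot 94^{2} + 5 \cdot 94\right) + 7815} = \sqrt{\left(-117 + 2 \cdot 8836 + 470\right) + 7815} = \sqrt{\left(-117 + 17672 + 470\right) + 7815} = \sqrt{18025 + 7815} = \sqrt{25840} = 4 \sqrt{1615} \approx 160.75$)
$\frac{-34571 - 6853}{g{\left(-76 \right)} + K} = \frac{-34571 - 6853}{\frac{134}{-76} + 4 \sqrt{1615}} = - \frac{41424}{134 \left(- \frac{1}{76}\right) + 4 \sqrt{1615}} = - \frac{41424}{- \frac{67}{38} + 4 \sqrt{1615}}$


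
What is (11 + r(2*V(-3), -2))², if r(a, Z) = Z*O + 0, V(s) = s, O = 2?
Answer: 49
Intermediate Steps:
r(a, Z) = 2*Z (r(a, Z) = Z*2 + 0 = 2*Z + 0 = 2*Z)
(11 + r(2*V(-3), -2))² = (11 + 2*(-2))² = (11 - 4)² = 7² = 49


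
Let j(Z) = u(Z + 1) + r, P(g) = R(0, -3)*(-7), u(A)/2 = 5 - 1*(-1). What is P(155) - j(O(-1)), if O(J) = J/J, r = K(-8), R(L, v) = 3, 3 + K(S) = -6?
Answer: -24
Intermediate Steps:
K(S) = -9 (K(S) = -3 - 6 = -9)
u(A) = 12 (u(A) = 2*(5 - 1*(-1)) = 2*(5 + 1) = 2*6 = 12)
P(g) = -21 (P(g) = 3*(-7) = -21)
r = -9
O(J) = 1
j(Z) = 3 (j(Z) = 12 - 9 = 3)
P(155) - j(O(-1)) = -21 - 1*3 = -21 - 3 = -24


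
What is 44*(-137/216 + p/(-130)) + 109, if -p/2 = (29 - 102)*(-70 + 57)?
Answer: 195343/270 ≈ 723.49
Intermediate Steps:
p = -1898 (p = -2*(29 - 102)*(-70 + 57) = -(-146)*(-13) = -2*949 = -1898)
44*(-137/216 + p/(-130)) + 109 = 44*(-137/216 - 1898/(-130)) + 109 = 44*(-137*1/216 - 1898*(-1/130)) + 109 = 44*(-137/216 + 73/5) + 109 = 44*(15083/1080) + 109 = 165913/270 + 109 = 195343/270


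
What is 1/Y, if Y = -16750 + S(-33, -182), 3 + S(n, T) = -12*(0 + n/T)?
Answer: -91/1524721 ≈ -5.9683e-5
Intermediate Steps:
S(n, T) = -3 - 12*n/T (S(n, T) = -3 - 12*(0 + n/T) = -3 - 12*n/T)
Y = -1524721/91 (Y = -16750 + (-3 - 12*(-33)/(-182)) = -16750 + (-3 - 12*(-33)*(-1/182)) = -16750 + (-3 - 198/91) = -16750 - 471/91 = -1524721/91 ≈ -16755.)
1/Y = 1/(-1524721/91) = -91/1524721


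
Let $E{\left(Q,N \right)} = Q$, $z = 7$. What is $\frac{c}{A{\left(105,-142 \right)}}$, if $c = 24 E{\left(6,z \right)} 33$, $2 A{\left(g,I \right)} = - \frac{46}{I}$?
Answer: $\frac{674784}{23} \approx 29338.0$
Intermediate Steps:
$A{\left(g,I \right)} = - \frac{23}{I}$ ($A{\left(g,I \right)} = \frac{\left(-46\right) \frac{1}{I}}{2} = - \frac{23}{I}$)
$c = 4752$ ($c = 24 \cdot 6 \cdot 33 = 144 \cdot 33 = 4752$)
$\frac{c}{A{\left(105,-142 \right)}} = \frac{4752}{\left(-23\right) \frac{1}{-142}} = \frac{4752}{\left(-23\right) \left(- \frac{1}{142}\right)} = \frac{4752}{\frac{23}{142}} = 4752 \cdot \frac{142}{23} = \frac{674784}{23}$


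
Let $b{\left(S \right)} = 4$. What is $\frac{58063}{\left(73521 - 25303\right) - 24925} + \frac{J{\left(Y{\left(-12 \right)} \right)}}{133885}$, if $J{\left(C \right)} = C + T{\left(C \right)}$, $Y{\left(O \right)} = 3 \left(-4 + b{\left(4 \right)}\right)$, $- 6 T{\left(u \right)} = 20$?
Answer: $\frac{4664212267}{1871149983} \approx 2.4927$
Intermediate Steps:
$T{\left(u \right)} = - \frac{10}{3}$ ($T{\left(u \right)} = \left(- \frac{1}{6}\right) 20 = - \frac{10}{3}$)
$Y{\left(O \right)} = 0$ ($Y{\left(O \right)} = 3 \left(-4 + 4\right) = 3 \cdot 0 = 0$)
$J{\left(C \right)} = - \frac{10}{3} + C$ ($J{\left(C \right)} = C - \frac{10}{3} = - \frac{10}{3} + C$)
$\frac{58063}{\left(73521 - 25303\right) - 24925} + \frac{J{\left(Y{\left(-12 \right)} \right)}}{133885} = \frac{58063}{\left(73521 - 25303\right) - 24925} + \frac{- \frac{10}{3} + 0}{133885} = \frac{58063}{48218 - 24925} - \frac{2}{80331} = \frac{58063}{23293} - \frac{2}{80331} = \frac{4664212267}{1871149983}$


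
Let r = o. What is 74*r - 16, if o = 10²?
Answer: 7384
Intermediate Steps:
o = 100
r = 100
74*r - 16 = 74*100 - 16 = 7400 - 16 = 7384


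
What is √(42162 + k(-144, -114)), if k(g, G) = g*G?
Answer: √58578 ≈ 242.03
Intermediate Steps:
k(g, G) = G*g
√(42162 + k(-144, -114)) = √(42162 - 114*(-144)) = √(42162 + 16416) = √58578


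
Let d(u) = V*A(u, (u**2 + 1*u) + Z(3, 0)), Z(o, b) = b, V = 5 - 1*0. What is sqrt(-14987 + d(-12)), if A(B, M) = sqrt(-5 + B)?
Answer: sqrt(-14987 + 5*I*sqrt(17)) ≈ 0.0842 + 122.42*I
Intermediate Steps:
V = 5 (V = 5 + 0 = 5)
d(u) = 5*sqrt(-5 + u)
sqrt(-14987 + d(-12)) = sqrt(-14987 + 5*sqrt(-5 - 12)) = sqrt(-14987 + 5*sqrt(-17)) = sqrt(-14987 + 5*(I*sqrt(17))) = sqrt(-14987 + 5*I*sqrt(17))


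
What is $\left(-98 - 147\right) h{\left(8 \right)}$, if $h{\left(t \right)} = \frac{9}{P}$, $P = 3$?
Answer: $-735$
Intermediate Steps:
$h{\left(t \right)} = 3$ ($h{\left(t \right)} = \frac{9}{3} = 9 \cdot \frac{1}{3} = 3$)
$\left(-98 - 147\right) h{\left(8 \right)} = \left(-98 - 147\right) 3 = \left(-245\right) 3 = -735$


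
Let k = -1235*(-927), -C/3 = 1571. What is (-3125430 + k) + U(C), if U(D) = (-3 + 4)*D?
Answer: -1985298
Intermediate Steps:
C = -4713 (C = -3*1571 = -4713)
k = 1144845
U(D) = D (U(D) = 1*D = D)
(-3125430 + k) + U(C) = (-3125430 + 1144845) - 4713 = -1980585 - 4713 = -1985298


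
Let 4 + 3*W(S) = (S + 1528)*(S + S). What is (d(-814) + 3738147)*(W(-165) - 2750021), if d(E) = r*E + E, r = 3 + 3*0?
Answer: -32493017610587/3 ≈ -1.0831e+13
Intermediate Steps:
r = 3 (r = 3 + 0 = 3)
W(S) = -4/3 + 2*S*(1528 + S)/3 (W(S) = -4/3 + ((S + 1528)*(S + S))/3 = -4/3 + ((1528 + S)*(2*S))/3 = -4/3 + (2*S*(1528 + S))/3 = -4/3 + 2*S*(1528 + S)/3)
d(E) = 4*E (d(E) = 3*E + E = 4*E)
(d(-814) + 3738147)*(W(-165) - 2750021) = (4*(-814) + 3738147)*((-4/3 + (⅔)*(-165)² + (3056/3)*(-165)) - 2750021) = (-3256 + 3738147)*((-4/3 + (⅔)*27225 - 168080) - 2750021) = 3734891*((-4/3 + 18150 - 168080) - 2750021) = 3734891*(-449794/3 - 2750021) = 3734891*(-8699857/3) = -32493017610587/3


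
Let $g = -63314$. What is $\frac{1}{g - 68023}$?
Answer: $- \frac{1}{131337} \approx -7.614 \cdot 10^{-6}$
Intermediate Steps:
$\frac{1}{g - 68023} = \frac{1}{-63314 - 68023} = \frac{1}{-131337} = - \frac{1}{131337}$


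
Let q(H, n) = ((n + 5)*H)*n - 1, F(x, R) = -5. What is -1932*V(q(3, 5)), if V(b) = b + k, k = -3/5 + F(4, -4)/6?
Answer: -1425494/5 ≈ -2.8510e+5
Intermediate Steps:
q(H, n) = -1 + H*n*(5 + n) (q(H, n) = ((5 + n)*H)*n - 1 = (H*(5 + n))*n - 1 = H*n*(5 + n) - 1 = -1 + H*n*(5 + n))
k = -43/30 (k = -3/5 - 5/6 = -43/30 ≈ -1.4333)
V(b) = -43/30 + b (V(b) = b - 43/30 = -43/30 + b)
-1932*V(q(3, 5)) = -1932*(-43/30 + (-1 + 3*5**2 + 5*3*5)) = -1932*(-43/30 + (-1 + 3*25 + 75)) = -1932*(-43/30 + (-1 + 75 + 75)) = -1932*(-43/30 + 149) = -1932*4427/30 = -1425494/5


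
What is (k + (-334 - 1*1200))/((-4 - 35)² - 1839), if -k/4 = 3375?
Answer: 7517/159 ≈ 47.277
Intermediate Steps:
k = -13500 (k = -4*3375 = -13500)
(k + (-334 - 1*1200))/((-4 - 35)² - 1839) = (-13500 + (-334 - 1*1200))/((-4 - 35)² - 1839) = (-13500 + (-334 - 1200))/((-39)² - 1839) = (-13500 - 1534)/(1521 - 1839) = -15034/(-318) = -15034*(-1/318) = 7517/159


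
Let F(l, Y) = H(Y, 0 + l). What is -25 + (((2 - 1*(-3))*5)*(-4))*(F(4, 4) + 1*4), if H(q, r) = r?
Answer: -825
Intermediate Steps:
F(l, Y) = l (F(l, Y) = 0 + l = l)
-25 + (((2 - 1*(-3))*5)*(-4))*(F(4, 4) + 1*4) = -25 + (((2 - 1*(-3))*5)*(-4))*(4 + 1*4) = -25 + (((2 + 3)*5)*(-4))*(4 + 4) = -25 + ((5*5)*(-4))*8 = -25 + (25*(-4))*8 = -25 - 100*8 = -25 - 800 = -825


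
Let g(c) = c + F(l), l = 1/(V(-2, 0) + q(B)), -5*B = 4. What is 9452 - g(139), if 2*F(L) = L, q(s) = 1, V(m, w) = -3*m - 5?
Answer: 37251/4 ≈ 9312.8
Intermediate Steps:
B = -4/5 (B = -1/5*4 = -4/5 ≈ -0.80000)
V(m, w) = -5 - 3*m
l = 1/2 (l = 1/((-5 - 3*(-2)) + 1) = 1/((-5 + 6) + 1) = 1/(1 + 1) = 1/2 ≈ 0.50000)
F(L) = L/2
g(c) = 1/4 + c (g(c) = c + (1/2)*(1/2) = c + 1/4 = 1/4 + c)
9452 - g(139) = 9452 - (1/4 + 139) = 9452 - 1*557/4 = 9452 - 557/4 = 37251/4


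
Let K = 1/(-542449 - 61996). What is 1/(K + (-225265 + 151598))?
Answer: -604445/44527649816 ≈ -1.3575e-5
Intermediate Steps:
K = -1/604445 (K = 1/(-604445) = -1/604445 ≈ -1.6544e-6)
1/(K + (-225265 + 151598)) = 1/(-1/604445 + (-225265 + 151598)) = 1/(-1/604445 - 73667) = 1/(-44527649816/604445) = -604445/44527649816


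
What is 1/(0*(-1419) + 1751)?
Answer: 1/1751 ≈ 0.00057110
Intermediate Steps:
1/(0*(-1419) + 1751) = 1/(0 + 1751) = 1/1751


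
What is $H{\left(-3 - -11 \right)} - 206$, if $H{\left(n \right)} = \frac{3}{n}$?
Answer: $- \frac{1645}{8} \approx -205.63$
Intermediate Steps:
$H{\left(-3 - -11 \right)} - 206 = \frac{3}{-3 - -11} - 206 = \frac{3}{-3 + 11} - 206 = \frac{3}{8} - 206 = - \frac{1645}{8}$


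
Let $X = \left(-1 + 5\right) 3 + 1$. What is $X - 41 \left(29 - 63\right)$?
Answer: $1407$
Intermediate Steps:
$X = 13$ ($X = 4 \cdot 3 + 1 = 12 + 1 = 13$)
$X - 41 \left(29 - 63\right) = 13 - 41 \left(29 - 63\right) = 13 - -1394 = 13 + 1394 = 1407$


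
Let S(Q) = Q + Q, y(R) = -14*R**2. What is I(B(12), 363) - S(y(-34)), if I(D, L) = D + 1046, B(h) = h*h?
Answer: 33558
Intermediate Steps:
B(h) = h**2
I(D, L) = 1046 + D
S(Q) = 2*Q
I(B(12), 363) - S(y(-34)) = (1046 + 12**2) - 2*(-14*(-34)**2) = (1046 + 144) - 2*(-14*1156) = 1190 - 2*(-16184) = 1190 - 1*(-32368) = 1190 + 32368 = 33558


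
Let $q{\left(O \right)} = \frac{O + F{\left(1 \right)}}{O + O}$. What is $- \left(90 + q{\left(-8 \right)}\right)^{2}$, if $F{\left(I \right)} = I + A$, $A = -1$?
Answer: $- \frac{32761}{4} \approx -8190.3$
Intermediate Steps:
$F{\left(I \right)} = -1 + I$ ($F{\left(I \right)} = I - 1 = -1 + I$)
$q{\left(O \right)} = \frac{1}{2}$ ($q{\left(O \right)} = \frac{O + \left(-1 + 1\right)}{O + O} = \frac{O + 0}{2 O} = O \frac{1}{2 O} = \frac{1}{2}$)
$- \left(90 + q{\left(-8 \right)}\right)^{2} = - \left(90 + \frac{1}{2}\right)^{2} = - \left(\frac{181}{2}\right)^{2} = \left(-1\right) \frac{32761}{4} = - \frac{32761}{4}$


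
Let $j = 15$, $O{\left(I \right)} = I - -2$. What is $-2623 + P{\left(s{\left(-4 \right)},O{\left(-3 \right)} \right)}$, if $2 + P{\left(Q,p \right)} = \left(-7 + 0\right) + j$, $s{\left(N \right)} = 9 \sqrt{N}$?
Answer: $-2617$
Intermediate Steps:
$O{\left(I \right)} = 2 + I$ ($O{\left(I \right)} = I + 2 = 2 + I$)
$P{\left(Q,p \right)} = 6$ ($P{\left(Q,p \right)} = -2 + \left(\left(-7 + 0\right) + 15\right) = -2 + \left(-7 + 15\right) = -2 + 8 = 6$)
$-2623 + P{\left(s{\left(-4 \right)},O{\left(-3 \right)} \right)} = -2623 + 6 = -2617$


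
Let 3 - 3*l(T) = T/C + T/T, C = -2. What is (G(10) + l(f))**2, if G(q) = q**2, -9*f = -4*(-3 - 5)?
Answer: 7300804/729 ≈ 10015.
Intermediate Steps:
f = -32/9 (f = -(-4)*(-3 - 5)/9 = -(-4)*(-8)/9 = -1/9*32 = -32/9 ≈ -3.5556)
l(T) = 2/3 + T/6 (l(T) = 1 - (T/(-2) + T/T)/3 = 1 - (T*(-1/2) + 1)/3 = 1 - (-T/2 + 1)/3 = 1 - (1 - T/2)/3 = 1 + (-1/3 + T/6) = 2/3 + T/6)
(G(10) + l(f))**2 = (10**2 + (2/3 + (1/6)*(-32/9)))**2 = (100 + (2/3 - 16/27))**2 = (100 + 2/27)**2 = (2702/27)**2 = 7300804/729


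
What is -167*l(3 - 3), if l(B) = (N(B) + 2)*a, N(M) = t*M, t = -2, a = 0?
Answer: 0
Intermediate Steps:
N(M) = -2*M
l(B) = 0 (l(B) = (-2*B + 2)*0 = (2 - 2*B)*0 = 0)
-167*l(3 - 3) = -167*0 = 0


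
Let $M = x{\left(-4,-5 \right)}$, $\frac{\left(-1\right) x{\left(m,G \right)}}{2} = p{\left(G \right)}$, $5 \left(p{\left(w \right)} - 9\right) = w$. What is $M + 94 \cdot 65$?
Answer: $6094$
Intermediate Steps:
$p{\left(w \right)} = 9 + \frac{w}{5}$
$x{\left(m,G \right)} = -18 - \frac{2 G}{5}$ ($x{\left(m,G \right)} = - 2 \left(9 + \frac{G}{5}\right) = -18 - \frac{2 G}{5}$)
$M = -16$ ($M = -18 - -2 = -18 + 2 = -16$)
$M + 94 \cdot 65 = -16 + 94 \cdot 65 = -16 + 6110 = 6094$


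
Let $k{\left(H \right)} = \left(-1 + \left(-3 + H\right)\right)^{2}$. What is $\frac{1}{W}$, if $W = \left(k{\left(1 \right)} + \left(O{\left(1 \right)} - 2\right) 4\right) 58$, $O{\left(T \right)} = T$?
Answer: $\frac{1}{290} \approx 0.0034483$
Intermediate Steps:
$k{\left(H \right)} = \left(-4 + H\right)^{2}$
$W = 290$ ($W = \left(\left(-4 + 1\right)^{2} + \left(1 - 2\right) 4\right) 58 = \left(\left(-3\right)^{2} - 4\right) 58 = \left(9 - 4\right) 58 = 5 \cdot 58 = 290$)
$\frac{1}{W} = \frac{1}{290}$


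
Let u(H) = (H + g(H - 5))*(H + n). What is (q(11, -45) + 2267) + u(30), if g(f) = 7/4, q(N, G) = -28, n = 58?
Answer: 5033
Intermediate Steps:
g(f) = 7/4 (g(f) = 7*(¼) = 7/4)
u(H) = (58 + H)*(7/4 + H) (u(H) = (H + 7/4)*(H + 58) = (7/4 + H)*(58 + H) = (58 + H)*(7/4 + H))
(q(11, -45) + 2267) + u(30) = (-28 + 2267) + (203/2 + 30² + (239/4)*30) = 2239 + (203/2 + 900 + 3585/2) = 2239 + 2794 = 5033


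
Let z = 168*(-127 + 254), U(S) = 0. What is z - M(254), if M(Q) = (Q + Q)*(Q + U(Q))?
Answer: -107696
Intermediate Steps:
z = 21336 (z = 168*127 = 21336)
M(Q) = 2*Q² (M(Q) = (Q + Q)*(Q + 0) = (2*Q)*Q = 2*Q²)
z - M(254) = 21336 - 2*254² = 21336 - 2*64516 = 21336 - 1*129032 = 21336 - 129032 = -107696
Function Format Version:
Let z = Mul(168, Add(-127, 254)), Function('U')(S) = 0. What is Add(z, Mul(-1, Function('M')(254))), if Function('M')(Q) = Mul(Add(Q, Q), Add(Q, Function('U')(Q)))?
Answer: -107696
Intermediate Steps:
z = 21336 (z = Mul(168, 127) = 21336)
Function('M')(Q) = Mul(2, Pow(Q, 2)) (Function('M')(Q) = Mul(Add(Q, Q), Add(Q, 0)) = Mul(Mul(2, Q), Q) = Mul(2, Pow(Q, 2)))
Add(z, Mul(-1, Function('M')(254))) = Add(21336, Mul(-1, Mul(2, Pow(254, 2)))) = Add(21336, Mul(-1, Mul(2, 64516))) = Add(21336, Mul(-1, 129032)) = Add(21336, -129032) = -107696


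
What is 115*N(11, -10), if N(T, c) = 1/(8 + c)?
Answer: -115/2 ≈ -57.500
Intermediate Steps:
115*N(11, -10) = 115/(8 - 10) = 115/(-2) = 115*(-½) = -115/2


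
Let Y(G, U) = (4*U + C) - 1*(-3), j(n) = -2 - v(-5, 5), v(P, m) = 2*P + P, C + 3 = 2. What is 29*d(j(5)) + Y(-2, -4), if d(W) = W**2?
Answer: 4887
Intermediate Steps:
C = -1 (C = -3 + 2 = -1)
v(P, m) = 3*P
j(n) = 13 (j(n) = -2 - 3*(-5) = -2 - 1*(-15) = -2 + 15 = 13)
Y(G, U) = 2 + 4*U (Y(G, U) = (4*U - 1) - 1*(-3) = (-1 + 4*U) + 3 = 2 + 4*U)
29*d(j(5)) + Y(-2, -4) = 29*13**2 + (2 + 4*(-4)) = 29*169 + (2 - 16) = 4901 - 14 = 4887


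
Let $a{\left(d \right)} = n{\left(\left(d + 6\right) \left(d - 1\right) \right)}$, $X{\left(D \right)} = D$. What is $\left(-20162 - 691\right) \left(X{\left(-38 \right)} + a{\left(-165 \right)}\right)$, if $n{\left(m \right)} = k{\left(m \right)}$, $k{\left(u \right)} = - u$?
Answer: $551186496$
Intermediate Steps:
$n{\left(m \right)} = - m$
$a{\left(d \right)} = - \left(-1 + d\right) \left(6 + d\right)$ ($a{\left(d \right)} = - \left(d + 6\right) \left(d - 1\right) = - \left(6 + d\right) \left(-1 + d\right) = - \left(-1 + d\right) \left(6 + d\right)$)
$\left(-20162 - 691\right) \left(X{\left(-38 \right)} + a{\left(-165 \right)}\right) = \left(-20162 - 691\right) \left(-38 - 26394\right) = - 20853 \left(-38 + \left(6 - 27225 + 825\right)\right) = - 20853 \left(-38 - 26394\right) = \left(-20853\right) \left(-26432\right) = 551186496$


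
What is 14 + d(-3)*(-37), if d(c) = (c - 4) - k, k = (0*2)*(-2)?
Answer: 273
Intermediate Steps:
k = 0 (k = 0*(-2) = 0)
d(c) = -4 + c (d(c) = (c - 4) - 1*0 = (-4 + c) + 0 = -4 + c)
14 + d(-3)*(-37) = 14 + (-4 - 3)*(-37) = 14 - 7*(-37) = 14 + 259 = 273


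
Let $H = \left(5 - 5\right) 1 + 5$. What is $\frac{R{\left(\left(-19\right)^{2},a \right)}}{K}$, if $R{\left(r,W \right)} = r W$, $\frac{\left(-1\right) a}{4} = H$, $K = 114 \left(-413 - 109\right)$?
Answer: $\frac{95}{783} \approx 0.12133$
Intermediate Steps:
$K = -59508$ ($K = 114 \left(-522\right) = -59508$)
$H = 5$ ($H = \left(5 - 5\right) 1 + 5 = 0 \cdot 1 + 5 = 0 + 5 = 5$)
$a = -20$ ($a = \left(-4\right) 5 = -20$)
$R{\left(r,W \right)} = W r$
$\frac{R{\left(\left(-19\right)^{2},a \right)}}{K} = \frac{\left(-20\right) \left(-19\right)^{2}}{-59508} = \left(-20\right) 361 \left(- \frac{1}{59508}\right) = \left(-7220\right) \left(- \frac{1}{59508}\right) = \frac{95}{783}$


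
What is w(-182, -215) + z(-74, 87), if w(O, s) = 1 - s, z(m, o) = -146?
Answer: 70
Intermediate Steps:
w(-182, -215) + z(-74, 87) = (1 - 1*(-215)) - 146 = (1 + 215) - 146 = 216 - 146 = 70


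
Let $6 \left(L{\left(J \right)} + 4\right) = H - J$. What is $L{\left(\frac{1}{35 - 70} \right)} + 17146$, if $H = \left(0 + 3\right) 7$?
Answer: $\frac{1800278}{105} \approx 17146.0$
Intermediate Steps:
$H = 21$ ($H = 3 \cdot 7 = 21$)
$L{\left(J \right)} = - \frac{1}{2} - \frac{J}{6}$ ($L{\left(J \right)} = -4 + \frac{21 - J}{6} = -4 - \left(- \frac{7}{2} + \frac{J}{6}\right) = - \frac{1}{2} - \frac{J}{6}$)
$L{\left(\frac{1}{35 - 70} \right)} + 17146 = \left(- \frac{1}{2} - \frac{1}{6 \left(35 - 70\right)}\right) + 17146 = \left(- \frac{1}{2} - \frac{1}{6 \left(-35\right)}\right) + 17146 = \left(- \frac{1}{2} - - \frac{1}{210}\right) + 17146 = \left(- \frac{1}{2} + \frac{1}{210}\right) + 17146 = - \frac{52}{105} + 17146 = \frac{1800278}{105}$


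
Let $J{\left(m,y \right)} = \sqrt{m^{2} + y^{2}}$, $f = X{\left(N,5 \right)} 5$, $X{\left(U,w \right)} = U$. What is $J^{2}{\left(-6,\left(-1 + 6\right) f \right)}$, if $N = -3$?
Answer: $5661$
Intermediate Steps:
$f = -15$ ($f = \left(-3\right) 5 = -15$)
$J^{2}{\left(-6,\left(-1 + 6\right) f \right)} = \left(\sqrt{\left(-6\right)^{2} + \left(\left(-1 + 6\right) \left(-15\right)\right)^{2}}\right)^{2} = \left(\sqrt{36 + \left(5 \left(-15\right)\right)^{2}}\right)^{2} = \left(\sqrt{36 + \left(-75\right)^{2}}\right)^{2} = \left(\sqrt{36 + 5625}\right)^{2} = \left(\sqrt{5661}\right)^{2} = \left(3 \sqrt{629}\right)^{2} = 5661$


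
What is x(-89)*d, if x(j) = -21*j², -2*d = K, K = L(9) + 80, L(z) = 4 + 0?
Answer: 6986322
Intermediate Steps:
L(z) = 4
K = 84 (K = 4 + 80 = 84)
d = -42 (d = -½*84 = -42)
x(-89)*d = -21*(-89)²*(-42) = -21*7921*(-42) = -166341*(-42) = 6986322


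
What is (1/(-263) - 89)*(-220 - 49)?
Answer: 6296752/263 ≈ 23942.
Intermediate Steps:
(1/(-263) - 89)*(-220 - 49) = (-1/263 - 89)*(-269) = -23408/263*(-269) = 6296752/263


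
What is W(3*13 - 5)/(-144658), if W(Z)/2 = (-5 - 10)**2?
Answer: -225/72329 ≈ -0.0031108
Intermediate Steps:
W(Z) = 450 (W(Z) = 2*(-5 - 10)**2 = 2*(-15)**2 = 2*225 = 450)
W(3*13 - 5)/(-144658) = 450/(-144658) = 450*(-1/144658) = -225/72329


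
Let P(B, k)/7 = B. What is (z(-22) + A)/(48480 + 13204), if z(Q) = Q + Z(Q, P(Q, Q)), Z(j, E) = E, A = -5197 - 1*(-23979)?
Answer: 1329/4406 ≈ 0.30163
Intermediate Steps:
P(B, k) = 7*B
A = 18782 (A = -5197 + 23979 = 18782)
z(Q) = 8*Q (z(Q) = Q + 7*Q = 8*Q)
(z(-22) + A)/(48480 + 13204) = (8*(-22) + 18782)/(48480 + 13204) = (-176 + 18782)/61684 = 18606*(1/61684) = 1329/4406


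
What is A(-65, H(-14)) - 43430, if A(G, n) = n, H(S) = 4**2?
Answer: -43414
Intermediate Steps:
H(S) = 16
A(-65, H(-14)) - 43430 = 16 - 43430 = -43414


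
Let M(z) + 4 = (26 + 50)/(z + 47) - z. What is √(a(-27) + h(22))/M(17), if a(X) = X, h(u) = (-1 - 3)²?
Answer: -16*I*√11/317 ≈ -0.1674*I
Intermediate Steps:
h(u) = 16 (h(u) = (-4)² = 16)
M(z) = -4 - z + 76/(47 + z) (M(z) = -4 + ((26 + 50)/(z + 47) - z) = -4 + (76/(47 + z) - z) = -4 + (-z + 76/(47 + z)) = -4 - z + 76/(47 + z))
√(a(-27) + h(22))/M(17) = √(-27 + 16)/(((-112 - 1*17² - 51*17)/(47 + 17))) = √(-11)/(((-112 - 1*289 - 867)/64)) = (I*√11)/(((-112 - 289 - 867)/64)) = (I*√11)/(((1/64)*(-1268))) = (I*√11)/(-317/16) = (I*√11)*(-16/317) = -16*I*√11/317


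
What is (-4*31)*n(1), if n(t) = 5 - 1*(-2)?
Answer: -868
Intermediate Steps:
n(t) = 7 (n(t) = 5 + 2 = 7)
(-4*31)*n(1) = -4*31*7 = -124*7 = -868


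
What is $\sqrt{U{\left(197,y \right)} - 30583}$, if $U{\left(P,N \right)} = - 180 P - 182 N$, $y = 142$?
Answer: $i \sqrt{91887} \approx 303.13 i$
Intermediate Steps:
$U{\left(P,N \right)} = - 182 N - 180 P$
$\sqrt{U{\left(197,y \right)} - 30583} = \sqrt{\left(\left(-182\right) 142 - 35460\right) - 30583} = \sqrt{\left(-25844 - 35460\right) - 30583} = \sqrt{-61304 - 30583} = \sqrt{-91887} = i \sqrt{91887}$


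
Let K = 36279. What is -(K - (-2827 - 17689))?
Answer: -56795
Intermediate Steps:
-(K - (-2827 - 17689)) = -(36279 - (-2827 - 17689)) = -(36279 - 1*(-20516)) = -(36279 + 20516) = -1*56795 = -56795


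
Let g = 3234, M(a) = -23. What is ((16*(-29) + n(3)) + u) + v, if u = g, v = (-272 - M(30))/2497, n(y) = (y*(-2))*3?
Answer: 6871495/2497 ≈ 2751.9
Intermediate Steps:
n(y) = -6*y (n(y) = -2*y*3 = -6*y)
v = -249/2497 (v = (-272 - 1*(-23))/2497 = (-272 + 23)*(1/2497) = -249*1/2497 = -249/2497 ≈ -0.099720)
u = 3234
((16*(-29) + n(3)) + u) + v = ((16*(-29) - 6*3) + 3234) - 249/2497 = ((-464 - 18) + 3234) - 249/2497 = (-482 + 3234) - 249/2497 = 2752 - 249/2497 = 6871495/2497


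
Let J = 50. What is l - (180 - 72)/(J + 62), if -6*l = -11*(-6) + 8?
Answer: -1117/84 ≈ -13.298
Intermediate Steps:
l = -37/3 (l = -(-11*(-6) + 8)/6 = -(66 + 8)/6 = -1/6*74 = -37/3 ≈ -12.333)
l - (180 - 72)/(J + 62) = -37/3 - (180 - 72)/(50 + 62) = -37/3 - 108/112 = -37/3 - 1*27/28 = -37/3 - 27/28 = -1117/84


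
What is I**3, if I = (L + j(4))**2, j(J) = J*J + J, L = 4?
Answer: 191102976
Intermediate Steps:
j(J) = J + J**2 (j(J) = J**2 + J = J + J**2)
I = 576 (I = (4 + 4*(1 + 4))**2 = (4 + 4*5)**2 = (4 + 20)**2 = 24**2 = 576)
I**3 = 576**3 = 191102976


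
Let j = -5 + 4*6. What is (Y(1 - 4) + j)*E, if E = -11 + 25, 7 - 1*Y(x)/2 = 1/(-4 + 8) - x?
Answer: 371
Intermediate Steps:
Y(x) = 27/2 + 2*x (Y(x) = 14 - 2*(1/(-4 + 8) - x) = 14 - 2*(1/4 - x) = 14 + (-1/2 + 2*x) = 27/2 + 2*x)
E = 14
j = 19 (j = -5 + 24 = 19)
(Y(1 - 4) + j)*E = ((27/2 + 2*(1 - 4)) + 19)*14 = ((27/2 + 2*(-3)) + 19)*14 = ((27/2 - 6) + 19)*14 = (15/2 + 19)*14 = (53/2)*14 = 371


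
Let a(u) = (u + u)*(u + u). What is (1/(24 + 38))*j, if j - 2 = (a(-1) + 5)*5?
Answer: 47/62 ≈ 0.75806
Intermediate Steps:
a(u) = 4*u² (a(u) = (2*u)*(2*u) = 4*u²)
j = 47 (j = 2 + (4*(-1)² + 5)*5 = 2 + (4*1 + 5)*5 = 2 + (4 + 5)*5 = 2 + 9*5 = 2 + 45 = 47)
(1/(24 + 38))*j = (1/(24 + 38))*47 = (1/62)*47 = 47/62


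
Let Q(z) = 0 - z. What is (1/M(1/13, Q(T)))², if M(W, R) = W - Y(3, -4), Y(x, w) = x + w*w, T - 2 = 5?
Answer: 169/60516 ≈ 0.0027926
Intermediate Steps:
T = 7 (T = 2 + 5 = 7)
Q(z) = -z
Y(x, w) = x + w²
M(W, R) = -19 + W (M(W, R) = W - (3 + (-4)²) = W - (3 + 16) = W - 1*19 = W - 19 = -19 + W)
(1/M(1/13, Q(T)))² = (1/(-19 + 1/13))² = (1/(-246/13))² = (-13/246)² = 169/60516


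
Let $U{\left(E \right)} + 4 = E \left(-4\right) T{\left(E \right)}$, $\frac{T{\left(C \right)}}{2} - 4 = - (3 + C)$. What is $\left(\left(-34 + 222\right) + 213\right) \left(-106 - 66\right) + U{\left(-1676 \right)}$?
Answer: $22416240$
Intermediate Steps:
$T{\left(C \right)} = 2 - 2 C$ ($T{\left(C \right)} = 8 + 2 \left(- (3 + C)\right) = 8 + 2 \left(-3 - C\right) = 8 - \left(6 + 2 C\right) = 2 - 2 C$)
$U{\left(E \right)} = -4 - 4 E \left(2 - 2 E\right)$ ($U{\left(E \right)} = -4 + E \left(-4\right) \left(2 - 2 E\right) = -4 + - 4 E \left(2 - 2 E\right) = -4 - 4 E \left(2 - 2 E\right)$)
$\left(\left(-34 + 222\right) + 213\right) \left(-106 - 66\right) + U{\left(-1676 \right)} = \left(\left(-34 + 222\right) + 213\right) \left(-106 - 66\right) - \left(4 + 13408 \left(-1 - 1676\right)\right) = \left(188 + 213\right) \left(-172\right) - \left(4 + 13408 \left(-1677\right)\right) = 401 \left(-172\right) + \left(-4 + 22485216\right) = -68972 + 22485212 = 22416240$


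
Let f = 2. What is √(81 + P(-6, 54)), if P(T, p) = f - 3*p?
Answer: I*√79 ≈ 8.8882*I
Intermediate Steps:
P(T, p) = 2 - 3*p
√(81 + P(-6, 54)) = √(81 + (2 - 3*54)) = √(81 + (2 - 162)) = √(81 - 160) = √(-79) = I*√79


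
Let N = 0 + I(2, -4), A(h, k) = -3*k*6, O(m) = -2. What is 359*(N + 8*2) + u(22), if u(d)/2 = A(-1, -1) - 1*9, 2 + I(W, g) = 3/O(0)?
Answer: 9011/2 ≈ 4505.5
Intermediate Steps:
I(W, g) = -7/2 (I(W, g) = -2 + 3/(-2) = -2 + 3*(-½) = -2 - 3/2 = -7/2)
A(h, k) = -18*k
N = -7/2 (N = 0 - 7/2 = -7/2 ≈ -3.5000)
u(d) = 18 (u(d) = 2*(-18*(-1) - 1*9) = 2*(18 - 9) = 2*9 = 18)
359*(N + 8*2) + u(22) = 359*(-7/2 + 8*2) + 18 = 359*(-7/2 + 16) + 18 = 359*(25/2) + 18 = 8975/2 + 18 = 9011/2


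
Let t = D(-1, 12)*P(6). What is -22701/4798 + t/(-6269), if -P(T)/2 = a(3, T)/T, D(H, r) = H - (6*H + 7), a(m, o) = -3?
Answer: -142302973/30078662 ≈ -4.7310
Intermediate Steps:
D(H, r) = -7 - 5*H (D(H, r) = H - (7 + 6*H) = H + (-7 - 6*H) = -7 - 5*H)
P(T) = 6/T (P(T) = -(-6)/T = 6/T)
t = -2 (t = (-7 - 5*(-1))*(6/6) = (-7 + 5)*(6*(⅙)) = -2*1 = -2)
-22701/4798 + t/(-6269) = -22701/4798 - 2/(-6269) = -22701*1/4798 - 2*(-1/6269) = -22701/4798 + 2/6269 = -142302973/30078662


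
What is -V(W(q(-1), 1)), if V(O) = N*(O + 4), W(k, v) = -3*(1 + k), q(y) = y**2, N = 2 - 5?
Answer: -6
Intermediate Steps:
N = -3
W(k, v) = -3 - 3*k
V(O) = -12 - 3*O (V(O) = -3*(O + 4) = -3*(4 + O) = -12 - 3*O)
-V(W(q(-1), 1)) = -(-12 - 3*(-3 - 3*(-1)**2)) = -(-12 - 3*(-3 - 3*1)) = -(-12 - 3*(-3 - 3)) = -(-12 - 3*(-6)) = -(-12 + 18) = -1*6 = -6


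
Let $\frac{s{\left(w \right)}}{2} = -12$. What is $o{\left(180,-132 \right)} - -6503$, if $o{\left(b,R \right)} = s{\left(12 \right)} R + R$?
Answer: $9539$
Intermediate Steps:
$s{\left(w \right)} = -24$ ($s{\left(w \right)} = 2 \left(-12\right) = -24$)
$o{\left(b,R \right)} = - 23 R$ ($o{\left(b,R \right)} = - 24 R + R = - 23 R$)
$o{\left(180,-132 \right)} - -6503 = \left(-23\right) \left(-132\right) - -6503 = 3036 + 6503 = 9539$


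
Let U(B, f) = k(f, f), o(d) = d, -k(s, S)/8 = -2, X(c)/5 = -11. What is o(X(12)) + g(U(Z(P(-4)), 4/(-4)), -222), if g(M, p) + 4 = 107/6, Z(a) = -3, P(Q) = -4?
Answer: -247/6 ≈ -41.167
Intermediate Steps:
X(c) = -55 (X(c) = 5*(-11) = -55)
k(s, S) = 16 (k(s, S) = -8*(-2) = 16)
U(B, f) = 16
g(M, p) = 83/6 (g(M, p) = -4 + 107/6 = 83/6)
o(X(12)) + g(U(Z(P(-4)), 4/(-4)), -222) = -55 + 83/6 = -247/6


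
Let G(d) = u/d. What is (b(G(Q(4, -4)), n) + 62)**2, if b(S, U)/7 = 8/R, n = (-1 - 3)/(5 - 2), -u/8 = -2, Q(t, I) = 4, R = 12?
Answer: 40000/9 ≈ 4444.4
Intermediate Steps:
u = 16 (u = -8*(-2) = 16)
n = -4/3 ≈ -1.3333
G(d) = 16/d
b(S, U) = 14/3 (b(S, U) = 7*(8/12) = 7*(8*(1/12)) = 7*(2/3) = 14/3)
(b(G(Q(4, -4)), n) + 62)**2 = (14/3 + 62)**2 = (200/3)**2 = 40000/9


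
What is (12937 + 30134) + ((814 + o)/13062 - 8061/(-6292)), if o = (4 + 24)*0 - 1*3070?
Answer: 589988130569/13697684 ≈ 43072.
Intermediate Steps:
o = -3070 (o = 28*0 - 3070 = 0 - 3070 = -3070)
(12937 + 30134) + ((814 + o)/13062 - 8061/(-6292)) = (12937 + 30134) + ((814 - 3070)/13062 - 8061/(-6292)) = 43071 + (-2256*1/13062 - 8061*(-1/6292)) = 43071 + (-376/2177 + 8061/6292) = 43071 + 15183005/13697684 = 589988130569/13697684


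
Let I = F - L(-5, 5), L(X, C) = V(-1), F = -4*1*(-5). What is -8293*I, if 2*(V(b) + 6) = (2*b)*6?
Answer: -265376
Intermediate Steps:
F = 20 (F = -4*(-5) = 20)
V(b) = -6 + 6*b (V(b) = -6 + ((2*b)*6)/2 = -6 + (12*b)/2 = -6 + 6*b)
L(X, C) = -12 (L(X, C) = -6 + 6*(-1) = -6 - 6 = -12)
I = 32 (I = 20 - 1*(-12) = 20 + 12 = 32)
-8293*I = -8293*32 = -265376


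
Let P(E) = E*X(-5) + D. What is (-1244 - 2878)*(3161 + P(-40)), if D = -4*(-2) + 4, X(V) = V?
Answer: -13903506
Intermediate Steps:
D = 12 (D = 8 + 4 = 12)
P(E) = 12 - 5*E (P(E) = E*(-5) + 12 = -5*E + 12 = 12 - 5*E)
(-1244 - 2878)*(3161 + P(-40)) = (-1244 - 2878)*(3161 + (12 - 5*(-40))) = -4122*(3161 + (12 + 200)) = -4122*(3161 + 212) = -4122*3373 = -13903506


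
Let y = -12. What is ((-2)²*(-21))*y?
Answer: 1008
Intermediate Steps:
((-2)²*(-21))*y = ((-2)²*(-21))*(-12) = (4*(-21))*(-12) = -84*(-12) = 1008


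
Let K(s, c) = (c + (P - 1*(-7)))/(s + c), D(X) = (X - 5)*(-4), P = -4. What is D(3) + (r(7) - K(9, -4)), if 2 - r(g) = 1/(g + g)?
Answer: 709/70 ≈ 10.129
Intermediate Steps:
r(g) = 2 - 1/(2*g) (r(g) = 2 - 1/(g + g) = 2 - 1/(2*g))
D(X) = 20 - 4*X (D(X) = (-5 + X)*(-4) = 20 - 4*X)
K(s, c) = (3 + c)/(c + s) (K(s, c) = (c + (-4 - 1*(-7)))/(s + c) = (c + (-4 + 7))/(c + s) = (c + 3)/(c + s) = (3 + c)/(c + s))
D(3) + (r(7) - K(9, -4)) = (20 - 4*3) + ((2 - ½/7) - (3 - 4)/(-4 + 9)) = (20 - 12) + ((2 - ½*⅐) - (-1)/5) = 8 + ((2 - 1/14) - (-1)/5) = 8 + (27/14 - 1*(-⅕)) = 8 + (27/14 + ⅕) = 8 + 149/70 = 709/70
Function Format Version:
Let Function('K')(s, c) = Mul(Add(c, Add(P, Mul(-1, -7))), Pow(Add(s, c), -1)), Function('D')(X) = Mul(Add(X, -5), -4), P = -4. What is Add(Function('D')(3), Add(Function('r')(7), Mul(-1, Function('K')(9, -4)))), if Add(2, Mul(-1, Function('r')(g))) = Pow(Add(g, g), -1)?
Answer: Rational(709, 70) ≈ 10.129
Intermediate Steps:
Function('r')(g) = Add(2, Mul(Rational(-1, 2), Pow(g, -1))) (Function('r')(g) = Add(2, Mul(-1, Pow(Add(g, g), -1))) = Add(2, Mul(-1, Pow(Mul(2, g), -1))) = Add(2, Mul(-1, Mul(Rational(1, 2), Pow(g, -1)))) = Add(2, Mul(Rational(-1, 2), Pow(g, -1))))
Function('D')(X) = Add(20, Mul(-4, X)) (Function('D')(X) = Mul(Add(-5, X), -4) = Add(20, Mul(-4, X)))
Function('K')(s, c) = Mul(Pow(Add(c, s), -1), Add(3, c)) (Function('K')(s, c) = Mul(Add(c, Add(-4, Mul(-1, -7))), Pow(Add(s, c), -1)) = Mul(Add(c, Add(-4, 7)), Pow(Add(c, s), -1)) = Mul(Add(c, 3), Pow(Add(c, s), -1)) = Mul(Add(3, c), Pow(Add(c, s), -1)) = Mul(Pow(Add(c, s), -1), Add(3, c)))
Add(Function('D')(3), Add(Function('r')(7), Mul(-1, Function('K')(9, -4)))) = Add(Add(20, Mul(-4, 3)), Add(Add(2, Mul(Rational(-1, 2), Pow(7, -1))), Mul(-1, Mul(Pow(Add(-4, 9), -1), Add(3, -4))))) = Add(Add(20, -12), Add(Add(2, Mul(Rational(-1, 2), Rational(1, 7))), Mul(-1, Mul(Pow(5, -1), -1)))) = Add(8, Add(Add(2, Rational(-1, 14)), Mul(-1, Mul(Rational(1, 5), -1)))) = Add(8, Add(Rational(27, 14), Mul(-1, Rational(-1, 5)))) = Add(8, Add(Rational(27, 14), Rational(1, 5))) = Add(8, Rational(149, 70)) = Rational(709, 70)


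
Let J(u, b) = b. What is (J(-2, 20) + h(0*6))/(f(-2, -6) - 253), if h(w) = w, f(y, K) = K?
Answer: -20/259 ≈ -0.077220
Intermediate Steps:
(J(-2, 20) + h(0*6))/(f(-2, -6) - 253) = (20 + 0*6)/(-6 - 253) = (20 + 0)/(-259) = 20*(-1/259) = -20/259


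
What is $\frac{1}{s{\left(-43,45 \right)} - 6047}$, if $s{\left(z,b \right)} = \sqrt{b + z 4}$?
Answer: $- \frac{6047}{36566336} - \frac{i \sqrt{127}}{36566336} \approx -0.00016537 - 3.0819 \cdot 10^{-7} i$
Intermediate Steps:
$s{\left(z,b \right)} = \sqrt{b + 4 z}$
$\frac{1}{s{\left(-43,45 \right)} - 6047} = \frac{1}{\sqrt{45 + 4 \left(-43\right)} - 6047} = \frac{1}{\sqrt{45 - 172} - 6047} = \frac{1}{\sqrt{-127} - 6047} = \frac{1}{i \sqrt{127} - 6047} = \frac{1}{-6047 + i \sqrt{127}}$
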